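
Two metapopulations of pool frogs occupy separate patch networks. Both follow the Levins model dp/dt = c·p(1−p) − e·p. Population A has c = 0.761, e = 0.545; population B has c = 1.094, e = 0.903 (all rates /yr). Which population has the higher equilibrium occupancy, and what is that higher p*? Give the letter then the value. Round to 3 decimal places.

A: p*_A = 1 − 0.545/0.761 = 0.2838.
B: p*_B = 1 − 0.903/1.094 = 0.1746.
A is higher at 0.2838.

A, 0.284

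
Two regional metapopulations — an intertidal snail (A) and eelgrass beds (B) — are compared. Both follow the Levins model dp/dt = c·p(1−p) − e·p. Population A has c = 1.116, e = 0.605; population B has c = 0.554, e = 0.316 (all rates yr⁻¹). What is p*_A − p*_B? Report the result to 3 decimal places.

0.028

A: p*_A = 1 − 0.605/1.116 = 0.4579.
B: p*_B = 1 − 0.316/0.554 = 0.4296.
p*_A − p*_B = 0.4579 − 0.4296 = 0.0283.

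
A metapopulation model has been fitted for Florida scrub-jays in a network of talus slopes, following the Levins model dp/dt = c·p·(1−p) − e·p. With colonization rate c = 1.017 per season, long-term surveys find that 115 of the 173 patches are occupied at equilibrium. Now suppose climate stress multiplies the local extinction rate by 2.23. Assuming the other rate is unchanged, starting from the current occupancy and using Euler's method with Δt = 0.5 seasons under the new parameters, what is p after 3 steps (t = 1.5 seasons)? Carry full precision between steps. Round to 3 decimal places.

Observed p* = 115/173 = 0.66474.
Balance c(1−p*) = e gives e = 1.017×(1 − 0.66474) = 0.34096.
Starting from p₀ = 0.66474; update p ← p + (dp/dt)·Δt with the new parameters.
t = 0.5: p = 0.66474 + (-0.13939) = 0.52535
t = 1: p = 0.52535 + (-0.07292) = 0.45243
t = 1.5: p = 0.45243 + (-0.04602) = 0.40640

0.406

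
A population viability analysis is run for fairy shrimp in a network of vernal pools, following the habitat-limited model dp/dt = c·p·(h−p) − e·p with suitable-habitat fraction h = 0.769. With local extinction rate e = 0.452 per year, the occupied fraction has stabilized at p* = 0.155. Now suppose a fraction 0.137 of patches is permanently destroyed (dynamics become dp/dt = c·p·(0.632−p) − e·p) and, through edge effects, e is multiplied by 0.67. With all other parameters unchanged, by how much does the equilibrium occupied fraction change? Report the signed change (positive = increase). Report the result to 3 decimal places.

Balance c(h−p*) = e gives c = e/(0.769 − 0.15500) = 0.452/0.61400 = 0.73616.
New p* = 0.632 − e/c = 0.632 − 0.30284/0.73616 = 0.22062.
Δp* = 0.22062 − 0.15500 = +0.06562.

0.066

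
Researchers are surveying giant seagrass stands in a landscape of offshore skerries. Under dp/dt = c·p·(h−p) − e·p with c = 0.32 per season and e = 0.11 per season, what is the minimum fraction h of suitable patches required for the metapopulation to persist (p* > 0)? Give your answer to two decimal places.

0.34

p* = h − e/c is positive only when h > e/c.
h_min = e/c = 0.11/0.32 = 0.3438.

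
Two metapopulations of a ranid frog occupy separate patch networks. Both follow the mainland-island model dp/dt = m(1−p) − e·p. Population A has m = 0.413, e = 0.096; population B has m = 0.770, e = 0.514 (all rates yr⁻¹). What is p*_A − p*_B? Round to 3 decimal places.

A: p*_A = m/(m+e) = 0.413/0.5090 = 0.8114.
B: p*_B = 0.770/1.2840 = 0.5997.
p*_A − p*_B = 0.8114 − 0.5997 = 0.2117.

0.212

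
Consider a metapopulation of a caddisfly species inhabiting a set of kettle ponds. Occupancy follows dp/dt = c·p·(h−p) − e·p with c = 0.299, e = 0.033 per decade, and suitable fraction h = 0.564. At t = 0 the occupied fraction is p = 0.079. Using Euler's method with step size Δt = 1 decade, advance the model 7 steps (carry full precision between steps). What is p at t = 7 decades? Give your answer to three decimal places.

0.157

Update rule: p ← p + [c·p·(h−p) − e·p]·Δt with Δt = 1.
p: 0.07900 → 0.08785  (Δp = +0.00885)
p: 0.08785 → 0.09746  (Δp = +0.00961)
p: 0.09746 → 0.10784  (Δp = +0.01038)
p: 0.10784 → 0.11899  (Δp = +0.01115)
p: 0.11899 → 0.13089  (Δp = +0.01191)
p: 0.13089 → 0.14352  (Δp = +0.01263)
p: 0.14352 → 0.15683  (Δp = +0.01331)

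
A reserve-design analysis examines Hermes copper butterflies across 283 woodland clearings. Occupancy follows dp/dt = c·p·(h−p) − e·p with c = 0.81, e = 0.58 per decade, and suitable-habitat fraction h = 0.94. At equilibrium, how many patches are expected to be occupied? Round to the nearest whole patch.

p* = h − e/c = 0.94 − 0.7160 = 0.2240.
Expected occupied patches = N × p* = 283 × 0.2240 = 63.38 ≈ 63.

63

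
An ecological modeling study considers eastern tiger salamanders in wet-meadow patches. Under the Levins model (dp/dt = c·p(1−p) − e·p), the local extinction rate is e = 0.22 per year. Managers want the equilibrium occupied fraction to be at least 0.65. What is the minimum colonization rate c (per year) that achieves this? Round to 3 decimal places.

p* = 1 − e/c ≥ 0.65 requires e/c ≤ 0.3500, i.e. c ≥ e/0.3500.
c_min = 0.22/0.3500 = 0.6286.

0.629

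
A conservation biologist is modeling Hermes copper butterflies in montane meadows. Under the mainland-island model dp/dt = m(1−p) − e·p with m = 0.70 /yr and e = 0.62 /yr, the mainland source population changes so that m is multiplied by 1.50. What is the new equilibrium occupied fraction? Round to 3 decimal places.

0.629

Before: p* = 0.70/(0.70+0.62) = 0.5303.
After: m = 1.05, e = 0.62; p* = 1.05/1.6700 = 0.6287.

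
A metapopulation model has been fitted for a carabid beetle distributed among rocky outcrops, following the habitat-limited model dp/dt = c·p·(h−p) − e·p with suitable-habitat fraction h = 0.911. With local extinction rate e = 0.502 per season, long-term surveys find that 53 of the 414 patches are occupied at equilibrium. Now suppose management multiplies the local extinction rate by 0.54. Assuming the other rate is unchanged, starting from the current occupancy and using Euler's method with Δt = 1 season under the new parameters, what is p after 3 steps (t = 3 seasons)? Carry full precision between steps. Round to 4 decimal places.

Observed p* = 53/414 = 0.12802.
Balance c(h−p*) = e gives c = e/(0.911 − 0.12802) = 0.502/0.78298 = 0.64114.
Starting from p₀ = 0.12802; update p ← p + (dp/dt)·Δt with the new parameters.
t = 1: p = 0.12802 + (+0.02956) = 0.15758
t = 2: p = 0.15758 + (+0.03340) = 0.19098
t = 3: p = 0.19098 + (+0.03639) = 0.22738

0.2274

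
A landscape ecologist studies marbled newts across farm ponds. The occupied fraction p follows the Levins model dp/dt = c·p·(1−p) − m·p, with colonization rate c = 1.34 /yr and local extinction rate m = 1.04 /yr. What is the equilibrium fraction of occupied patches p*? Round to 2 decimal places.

Setting dp/dt = 0 and dividing through by p* gives c·(1−p*) = m.
So p* = 1 − m/c = 1 − 1.04/1.34 = 1 − 0.7761 = 0.2239.

0.22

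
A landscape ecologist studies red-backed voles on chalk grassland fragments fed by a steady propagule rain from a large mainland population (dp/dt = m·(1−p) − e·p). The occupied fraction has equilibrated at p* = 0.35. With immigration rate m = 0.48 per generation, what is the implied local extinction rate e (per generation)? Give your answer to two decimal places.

At equilibrium m(1−p*) = e·p*, so e = m(1−p*)/p*.
e = 0.48 × 0.6500 / 0.35 = 0.8914.

0.89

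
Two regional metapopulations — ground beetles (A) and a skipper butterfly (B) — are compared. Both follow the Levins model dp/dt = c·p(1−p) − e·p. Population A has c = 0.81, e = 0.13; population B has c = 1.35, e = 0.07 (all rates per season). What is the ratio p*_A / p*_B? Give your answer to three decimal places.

0.885

A: p*_A = 1 − 0.13/0.81 = 0.8395.
B: p*_B = 1 − 0.07/1.35 = 0.9481.
p*_A / p*_B = 0.8395/0.9481 = 0.8854.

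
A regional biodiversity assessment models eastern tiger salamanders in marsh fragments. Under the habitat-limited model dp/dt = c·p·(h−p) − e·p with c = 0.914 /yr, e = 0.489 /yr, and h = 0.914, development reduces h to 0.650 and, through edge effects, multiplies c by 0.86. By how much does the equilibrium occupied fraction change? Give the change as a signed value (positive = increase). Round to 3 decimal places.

Before: p* = h − e/c = 0.914 − 0.489/0.914 = 0.914 − 0.5350 = 0.3790.
After: c = 0.78604, e = 0.489, h = 0.650; p* = 0.650 − 0.489/0.78604 = 0.0279.
Δp* = 0.0279 − 0.3790 = -0.3511.

-0.351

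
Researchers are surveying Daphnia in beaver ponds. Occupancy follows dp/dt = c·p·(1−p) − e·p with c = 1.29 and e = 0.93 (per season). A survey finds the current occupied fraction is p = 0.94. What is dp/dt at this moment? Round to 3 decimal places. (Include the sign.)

Colonization term: c·p·(1−p) = 1.29×0.94×0.0600 = 0.07276.
Extinction term: e·p = 0.87420.
dp/dt = 0.07276 − 0.87420 = -0.80144.

-0.801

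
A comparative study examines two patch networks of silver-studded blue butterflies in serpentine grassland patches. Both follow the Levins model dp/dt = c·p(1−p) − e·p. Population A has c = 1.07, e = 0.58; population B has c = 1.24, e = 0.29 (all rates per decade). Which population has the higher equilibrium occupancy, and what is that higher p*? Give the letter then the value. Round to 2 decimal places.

B, 0.77

A: p*_A = 1 − 0.58/1.07 = 0.4579.
B: p*_B = 1 − 0.29/1.24 = 0.7661.
B is higher at 0.7661.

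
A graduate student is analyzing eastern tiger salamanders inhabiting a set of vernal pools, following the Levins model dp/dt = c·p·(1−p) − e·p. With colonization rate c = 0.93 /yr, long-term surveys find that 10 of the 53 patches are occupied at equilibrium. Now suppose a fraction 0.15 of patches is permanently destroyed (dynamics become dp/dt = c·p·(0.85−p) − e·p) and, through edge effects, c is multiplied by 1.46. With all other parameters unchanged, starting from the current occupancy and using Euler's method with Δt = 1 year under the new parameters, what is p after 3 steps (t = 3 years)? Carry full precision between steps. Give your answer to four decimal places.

Observed p* = 10/53 = 0.18868.
Balance c(1−p*) = e gives e = 0.93×(1 − 0.18868) = 0.75453.
Starting from p₀ = 0.18868; update p ← p + (dp/dt)·Δt with the new parameters.
p: 0.18868 → 0.21574  (Δp = +0.02706)
p: 0.21574 → 0.23875  (Δp = +0.02301)
p: 0.23875 → 0.25676  (Δp = +0.01801)

0.2568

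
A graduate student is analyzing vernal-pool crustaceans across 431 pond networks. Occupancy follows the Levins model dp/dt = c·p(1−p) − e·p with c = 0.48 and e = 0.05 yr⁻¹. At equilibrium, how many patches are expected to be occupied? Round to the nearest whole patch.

p* = 1 − e/c = 1 − 0.05/0.48 = 0.8958.
Expected occupied patches = N × p* = 431 × 0.8958 = 386.10 ≈ 386.

386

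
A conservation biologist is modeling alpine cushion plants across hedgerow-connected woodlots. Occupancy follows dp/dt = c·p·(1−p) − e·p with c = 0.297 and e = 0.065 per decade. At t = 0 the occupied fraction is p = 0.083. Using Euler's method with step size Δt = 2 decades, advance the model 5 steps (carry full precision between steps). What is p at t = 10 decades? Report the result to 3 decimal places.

Update rule: p ← p + [c·p·(1−p) − e·p]·Δt with Δt = 2.
p: 0.08300 → 0.11742  (Δp = +0.03442)
p: 0.11742 → 0.16371  (Δp = +0.04629)
p: 0.16371 → 0.22376  (Δp = +0.06004)
p: 0.22376 → 0.29784  (Δp = +0.07408)
p: 0.29784 → 0.38334  (Δp = +0.08550)

0.383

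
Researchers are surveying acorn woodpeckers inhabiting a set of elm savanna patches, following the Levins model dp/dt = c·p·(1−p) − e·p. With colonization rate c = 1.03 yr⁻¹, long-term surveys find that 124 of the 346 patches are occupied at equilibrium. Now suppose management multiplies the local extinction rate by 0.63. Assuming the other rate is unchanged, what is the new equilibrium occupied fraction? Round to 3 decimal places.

Observed p* = 124/346 = 0.35838.
Balance c(1−p*) = e gives e = 1.03×(1 − 0.35838) = 0.66087.
New p* = 1 − e/c = 1 − 0.41635/1.03000 = 0.59578.

0.596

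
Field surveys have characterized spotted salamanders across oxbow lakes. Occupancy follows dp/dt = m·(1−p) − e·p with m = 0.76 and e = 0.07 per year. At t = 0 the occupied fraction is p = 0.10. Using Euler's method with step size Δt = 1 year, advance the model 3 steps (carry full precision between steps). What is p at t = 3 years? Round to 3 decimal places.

Update rule: p ← p + [m·(1−p) − e·p]·Δt with Δt = 1.
step 1: Δp = +0.67700, p = 0.77700
step 2: Δp = +0.11509, p = 0.89209
step 3: Δp = +0.01957, p = 0.91166

0.912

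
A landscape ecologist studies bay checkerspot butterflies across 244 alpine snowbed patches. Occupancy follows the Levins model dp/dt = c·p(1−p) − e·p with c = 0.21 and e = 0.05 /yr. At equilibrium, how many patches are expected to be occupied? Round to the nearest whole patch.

p* = 1 − e/c = 1 − 0.05/0.21 = 0.7619.
Expected occupied patches = N × p* = 244 × 0.7619 = 185.90 ≈ 186.

186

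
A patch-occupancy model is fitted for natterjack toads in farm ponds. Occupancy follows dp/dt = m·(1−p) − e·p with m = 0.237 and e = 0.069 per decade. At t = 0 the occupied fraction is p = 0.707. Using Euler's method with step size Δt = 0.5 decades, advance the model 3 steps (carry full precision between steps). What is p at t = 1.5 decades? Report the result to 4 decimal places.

Update rule: p ← p + [m·(1−p) − e·p]·Δt with Δt = 0.5.
step 1: Δp = +0.01033, p = 0.71733
step 2: Δp = +0.00875, p = 0.72608
step 3: Δp = +0.00741, p = 0.73349

0.7335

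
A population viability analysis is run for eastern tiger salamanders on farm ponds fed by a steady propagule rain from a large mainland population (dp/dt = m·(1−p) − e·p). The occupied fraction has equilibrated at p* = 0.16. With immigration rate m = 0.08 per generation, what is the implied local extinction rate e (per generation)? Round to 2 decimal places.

0.42

At equilibrium m(1−p*) = e·p*, so e = m(1−p*)/p*.
e = 0.08 × 0.8400 / 0.16 = 0.4200.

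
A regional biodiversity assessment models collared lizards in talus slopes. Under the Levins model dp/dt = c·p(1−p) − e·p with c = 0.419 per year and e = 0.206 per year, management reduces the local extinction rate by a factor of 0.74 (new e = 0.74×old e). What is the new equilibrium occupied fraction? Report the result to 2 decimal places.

0.64

Before: p* = 1 − 0.206/0.419 = 0.5084.
After the change, c = 0.419, e = 0.15244, so p* = 1 − 0.15244/0.419 = 0.6362.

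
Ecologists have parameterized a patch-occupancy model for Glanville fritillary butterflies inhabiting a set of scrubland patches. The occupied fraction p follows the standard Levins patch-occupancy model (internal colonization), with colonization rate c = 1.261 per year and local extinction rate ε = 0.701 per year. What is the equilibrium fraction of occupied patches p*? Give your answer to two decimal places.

0.44

Setting dp/dt = 0 and dividing through by p* gives c·(1−p*) = ε.
So p* = 1 − ε/c = 1 − 0.701/1.261 = 1 − 0.5559 = 0.4441.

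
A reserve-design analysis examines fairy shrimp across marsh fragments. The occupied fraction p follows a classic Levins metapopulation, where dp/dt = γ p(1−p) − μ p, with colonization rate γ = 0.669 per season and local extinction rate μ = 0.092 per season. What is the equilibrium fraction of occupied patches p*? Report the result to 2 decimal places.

0.86

Setting dp/dt = 0 and dividing through by p* gives γ·(1−p*) = μ.
So p* = 1 − μ/γ = 1 − 0.092/0.669 = 1 − 0.1375 = 0.8625.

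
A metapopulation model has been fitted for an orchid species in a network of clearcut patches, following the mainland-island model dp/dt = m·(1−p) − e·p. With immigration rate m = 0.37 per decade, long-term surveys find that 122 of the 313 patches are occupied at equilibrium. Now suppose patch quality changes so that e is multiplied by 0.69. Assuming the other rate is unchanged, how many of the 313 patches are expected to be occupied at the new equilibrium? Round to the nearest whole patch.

Observed p* = 122/313 = 0.38978.
Balance m(1−p*) = e·p* gives e = m(1−p*)/p* = 0.37×0.61022/0.38978 = 0.57925.
New p* = m/(m+e) = 0.37000/(0.37000+0.39968) = 0.48072.
Expected occupied = 313 × 0.48072 = 150.47 ≈ 150.

150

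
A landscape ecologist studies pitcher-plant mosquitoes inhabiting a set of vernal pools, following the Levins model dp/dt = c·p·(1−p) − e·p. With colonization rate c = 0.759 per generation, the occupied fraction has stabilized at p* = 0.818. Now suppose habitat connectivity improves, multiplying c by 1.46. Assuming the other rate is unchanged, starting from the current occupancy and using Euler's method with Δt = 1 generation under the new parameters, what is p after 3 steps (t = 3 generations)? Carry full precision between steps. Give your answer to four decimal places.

Balance c(1−p*) = e gives e = 0.759×(1 − 0.81800) = 0.13814.
Starting from p₀ = 0.81800; update p ← p + (dp/dt)·Δt with the new parameters.
p: 0.81800 → 0.86998  (Δp = +0.05198)
p: 0.86998 → 0.87515  (Δp = +0.00517)
p: 0.87515 → 0.87534  (Δp = +0.00019)

0.8753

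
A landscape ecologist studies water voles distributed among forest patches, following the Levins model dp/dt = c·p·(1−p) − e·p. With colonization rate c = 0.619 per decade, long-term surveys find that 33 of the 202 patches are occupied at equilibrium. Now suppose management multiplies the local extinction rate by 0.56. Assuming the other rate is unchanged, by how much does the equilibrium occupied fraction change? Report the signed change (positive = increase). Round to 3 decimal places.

0.368

Observed p* = 33/202 = 0.16337.
Balance c(1−p*) = e gives e = 0.619×(1 − 0.16337) = 0.51787.
New p* = 1 − e/c = 1 − 0.29001/0.61900 = 0.53149.
Δp* = 0.53149 − 0.16337 = +0.36812.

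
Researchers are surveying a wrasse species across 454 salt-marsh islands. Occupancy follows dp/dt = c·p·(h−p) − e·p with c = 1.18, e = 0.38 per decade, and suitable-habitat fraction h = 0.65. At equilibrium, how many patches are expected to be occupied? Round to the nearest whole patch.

p* = h − e/c = 0.65 − 0.3220 = 0.3280.
Expected occupied patches = N × p* = 454 × 0.3280 = 148.90 ≈ 149.

149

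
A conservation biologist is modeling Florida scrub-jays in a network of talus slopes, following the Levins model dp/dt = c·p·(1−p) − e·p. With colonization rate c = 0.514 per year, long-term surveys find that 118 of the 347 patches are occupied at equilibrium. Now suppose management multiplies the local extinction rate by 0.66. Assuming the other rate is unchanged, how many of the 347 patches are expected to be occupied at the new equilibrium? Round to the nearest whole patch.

196

Observed p* = 118/347 = 0.34006.
Balance c(1−p*) = e gives e = 0.514×(1 − 0.34006) = 0.33921.
New p* = 1 − e/c = 1 − 0.22388/0.51400 = 0.56444.
Expected occupied = 347 × 0.56444 = 195.86 ≈ 196.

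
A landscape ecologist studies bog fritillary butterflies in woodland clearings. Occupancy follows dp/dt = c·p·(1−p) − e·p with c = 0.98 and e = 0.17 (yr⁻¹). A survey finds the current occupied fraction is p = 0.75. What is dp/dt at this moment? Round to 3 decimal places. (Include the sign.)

Colonization term: c·p·(1−p) = 0.98×0.75×0.2500 = 0.18375.
Extinction term: e·p = 0.12750.
dp/dt = 0.18375 − 0.12750 = 0.05625.

0.056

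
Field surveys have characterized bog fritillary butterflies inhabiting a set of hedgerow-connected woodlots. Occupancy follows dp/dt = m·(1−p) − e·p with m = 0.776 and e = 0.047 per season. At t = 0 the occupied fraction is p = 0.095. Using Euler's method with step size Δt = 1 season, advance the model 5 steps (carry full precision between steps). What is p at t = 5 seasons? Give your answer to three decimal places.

Update rule: p ← p + [m·(1−p) − e·p]·Δt with Δt = 1.
t = 1: p = 0.09500 + (+0.69781) = 0.79281
t = 2: p = 0.79281 + (+0.12351) = 0.91633
t = 3: p = 0.91633 + (+0.02186) = 0.93819
t = 4: p = 0.93819 + (+0.00387) = 0.94206
t = 5: p = 0.94206 + (+0.00068) = 0.94274

0.943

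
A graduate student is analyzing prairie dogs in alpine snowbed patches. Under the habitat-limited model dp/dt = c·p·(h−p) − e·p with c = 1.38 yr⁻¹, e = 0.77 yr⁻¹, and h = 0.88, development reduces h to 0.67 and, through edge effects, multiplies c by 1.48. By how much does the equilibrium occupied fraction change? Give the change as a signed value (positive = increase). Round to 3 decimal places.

Before: p* = h − e/c = 0.88 − 0.77/1.38 = 0.88 − 0.5580 = 0.3220.
After: c = 2.0424, e = 0.77, h = 0.67; p* = 0.67 − 0.77/2.0424 = 0.2930.
Δp* = 0.2930 − 0.3220 = -0.0290.

-0.029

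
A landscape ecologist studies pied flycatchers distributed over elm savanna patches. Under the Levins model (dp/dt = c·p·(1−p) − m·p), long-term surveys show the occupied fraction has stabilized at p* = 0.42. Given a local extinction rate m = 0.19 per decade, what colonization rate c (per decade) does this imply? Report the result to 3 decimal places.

0.328

At equilibrium c(1−p*) = m, so c = m/(1−p*).
c = 0.19/(1 − 0.42) = 0.19/0.5800 = 0.3276.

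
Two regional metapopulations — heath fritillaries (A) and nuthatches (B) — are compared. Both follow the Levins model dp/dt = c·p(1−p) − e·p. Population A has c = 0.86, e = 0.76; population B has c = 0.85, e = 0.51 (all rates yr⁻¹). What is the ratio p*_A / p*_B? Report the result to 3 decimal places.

0.291

A: p*_A = 1 − 0.76/0.86 = 0.1163.
B: p*_B = 1 − 0.51/0.85 = 0.4000.
p*_A / p*_B = 0.1163/0.4000 = 0.2907.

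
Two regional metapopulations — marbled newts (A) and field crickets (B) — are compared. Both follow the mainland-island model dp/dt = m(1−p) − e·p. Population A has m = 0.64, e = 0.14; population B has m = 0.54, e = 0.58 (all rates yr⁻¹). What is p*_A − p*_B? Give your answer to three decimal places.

A: p*_A = m/(m+e) = 0.64/0.7800 = 0.8205.
B: p*_B = 0.54/1.1200 = 0.4821.
p*_A − p*_B = 0.8205 − 0.4821 = 0.3384.

0.338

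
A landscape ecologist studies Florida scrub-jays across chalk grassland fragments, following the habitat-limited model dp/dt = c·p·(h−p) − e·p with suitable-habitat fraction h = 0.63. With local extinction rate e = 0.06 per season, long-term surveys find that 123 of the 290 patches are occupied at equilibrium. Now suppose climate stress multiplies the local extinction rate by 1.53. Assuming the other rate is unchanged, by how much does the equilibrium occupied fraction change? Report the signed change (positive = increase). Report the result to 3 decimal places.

Observed p* = 123/290 = 0.42414.
Balance c(h−p*) = e gives c = e/(0.63 − 0.42414) = 0.06/0.20586 = 0.29146.
New p* = 0.63 − e/c = 0.63 − 0.09180/0.29146 = 0.31503.
Δp* = 0.31503 − 0.42414 = -0.10911.

-0.109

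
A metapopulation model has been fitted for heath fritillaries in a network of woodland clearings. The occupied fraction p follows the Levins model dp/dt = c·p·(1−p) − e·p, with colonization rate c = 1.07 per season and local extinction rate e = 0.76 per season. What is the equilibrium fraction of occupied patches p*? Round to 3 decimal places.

At equilibrium, colonization balances extinction: c·p*·(1−p*) = e·p*.
So p* = 1 − e/c = 1 − 0.76/1.07 = 1 − 0.7103 = 0.2897.

0.290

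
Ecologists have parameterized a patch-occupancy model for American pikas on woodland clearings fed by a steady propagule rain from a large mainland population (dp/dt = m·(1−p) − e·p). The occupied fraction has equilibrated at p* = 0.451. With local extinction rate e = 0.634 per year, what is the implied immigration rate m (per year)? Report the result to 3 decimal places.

At equilibrium m(1−p*) = e·p*, so m = e·p*/(1−p*).
m = 0.634 × 0.451 / 0.5490 = 0.2859/0.5490 = 0.5208.

0.521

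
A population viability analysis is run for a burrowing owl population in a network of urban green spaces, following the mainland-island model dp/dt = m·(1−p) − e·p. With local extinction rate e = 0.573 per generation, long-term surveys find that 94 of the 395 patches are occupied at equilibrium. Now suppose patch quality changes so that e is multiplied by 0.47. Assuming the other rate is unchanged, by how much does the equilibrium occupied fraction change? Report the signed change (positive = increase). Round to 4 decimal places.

Observed p* = 94/395 = 0.23797.
Balance m(1−p*) = e·p* gives m = e·p*/(1−p*) = 0.573×0.23797/0.76203 = 0.17894.
New p* = m/(m+e) = 0.17894/(0.17894+0.26931) = 0.39920.
Δp* = 0.39920 − 0.23797 = +0.16123.

0.1612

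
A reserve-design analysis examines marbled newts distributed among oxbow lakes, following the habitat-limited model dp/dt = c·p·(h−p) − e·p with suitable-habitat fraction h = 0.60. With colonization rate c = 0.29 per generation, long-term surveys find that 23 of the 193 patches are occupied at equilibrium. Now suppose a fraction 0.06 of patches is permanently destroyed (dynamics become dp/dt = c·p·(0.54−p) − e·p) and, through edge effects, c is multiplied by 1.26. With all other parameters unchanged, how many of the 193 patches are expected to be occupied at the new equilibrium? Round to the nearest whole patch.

31

Observed p* = 23/193 = 0.11917.
Balance c(h−p*) = e gives e = 0.29×(0.6 − 0.11917) = 0.13944.
New p* = 0.54 − e/c = 0.54 − 0.13944/0.36540 = 0.15839.
Expected occupied = 193 × 0.15839 = 30.57 ≈ 31.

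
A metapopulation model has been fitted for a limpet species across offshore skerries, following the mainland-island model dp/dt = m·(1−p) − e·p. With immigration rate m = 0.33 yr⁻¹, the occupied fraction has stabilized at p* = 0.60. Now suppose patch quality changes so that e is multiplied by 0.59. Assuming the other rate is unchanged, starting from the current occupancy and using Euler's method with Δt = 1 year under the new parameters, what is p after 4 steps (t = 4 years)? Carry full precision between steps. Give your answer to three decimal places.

0.708

Balance m(1−p*) = e·p* gives e = m(1−p*)/p* = 0.33×0.40000/0.60000 = 0.22000.
Starting from p₀ = 0.60000; update p ← p + (dp/dt)·Δt with the new parameters.
t = 1: p = 0.60000 + (+0.05412) = 0.65412
t = 2: p = 0.65412 + (+0.02924) = 0.68336
t = 3: p = 0.68336 + (+0.01579) = 0.69915
t = 4: p = 0.69915 + (+0.00853) = 0.70768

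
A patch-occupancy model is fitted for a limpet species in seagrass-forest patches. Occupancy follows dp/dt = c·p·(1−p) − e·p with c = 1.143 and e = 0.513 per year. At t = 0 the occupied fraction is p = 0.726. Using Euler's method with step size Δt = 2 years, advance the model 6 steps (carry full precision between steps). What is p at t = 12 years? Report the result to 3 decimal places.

0.551

Update rule: p ← p + [c·p·(1−p) − e·p]·Δt with Δt = 2.
p: 0.72600 → 0.43586  (Δp = -0.29014)
p: 0.43586 → 0.55076  (Δp = +0.11490)
p: 0.55076 → 0.55129  (Δp = +0.00052)
p: 0.55129 → 0.55115  (Δp = -0.00014)
p: 0.55115 → 0.55119  (Δp = +0.00004)
p: 0.55119 → 0.55118  (Δp = -0.00001)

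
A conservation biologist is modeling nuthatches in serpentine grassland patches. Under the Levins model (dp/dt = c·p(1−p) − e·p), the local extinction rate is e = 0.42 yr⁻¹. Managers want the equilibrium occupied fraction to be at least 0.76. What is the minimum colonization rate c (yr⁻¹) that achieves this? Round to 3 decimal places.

1.750

p* = 1 − e/c ≥ 0.76 requires e/c ≤ 0.2400, i.e. c ≥ e/0.2400.
c_min = 0.42/0.2400 = 1.7500.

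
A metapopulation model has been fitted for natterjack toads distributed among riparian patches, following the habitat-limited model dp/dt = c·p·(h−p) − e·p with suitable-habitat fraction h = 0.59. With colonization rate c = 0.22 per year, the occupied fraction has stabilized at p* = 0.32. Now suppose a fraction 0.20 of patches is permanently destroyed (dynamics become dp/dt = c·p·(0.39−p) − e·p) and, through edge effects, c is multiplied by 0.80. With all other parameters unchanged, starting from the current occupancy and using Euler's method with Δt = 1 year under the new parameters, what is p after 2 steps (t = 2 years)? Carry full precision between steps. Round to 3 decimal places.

Balance c(h−p*) = e gives e = 0.22×(0.59 − 0.32000) = 0.05940.
Starting from p₀ = 0.32000; update p ← p + (dp/dt)·Δt with the new parameters.
step 1: Δp = -0.01507, p = 0.30493
step 2: Δp = -0.01355, p = 0.29139

0.291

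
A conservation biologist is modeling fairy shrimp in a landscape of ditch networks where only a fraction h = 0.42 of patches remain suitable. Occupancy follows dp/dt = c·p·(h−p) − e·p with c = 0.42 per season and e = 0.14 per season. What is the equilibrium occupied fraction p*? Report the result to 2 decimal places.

Setting dp/dt = 0 and dividing by p* gives c·(h−p*) = e.
So p* = h − e/c = 0.42 − 0.14/0.42 = 0.42 − 0.3333 = 0.0867.

0.09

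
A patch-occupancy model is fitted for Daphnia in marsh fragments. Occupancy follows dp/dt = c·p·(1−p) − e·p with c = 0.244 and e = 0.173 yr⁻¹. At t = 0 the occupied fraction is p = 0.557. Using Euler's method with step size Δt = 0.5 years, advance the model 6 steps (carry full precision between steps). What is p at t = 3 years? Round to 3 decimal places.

0.471

Update rule: p ← p + [c·p·(1−p) − e·p]·Δt with Δt = 0.5.
t = 0.5: p = 0.55700 + (-0.01808) = 0.53892
t = 1: p = 0.53892 + (-0.01630) = 0.52262
t = 1.5: p = 0.52262 + (-0.01477) = 0.50785
t = 2: p = 0.50785 + (-0.01344) = 0.49442
t = 2.5: p = 0.49442 + (-0.01227) = 0.48214
t = 3: p = 0.48214 + (-0.01124) = 0.47090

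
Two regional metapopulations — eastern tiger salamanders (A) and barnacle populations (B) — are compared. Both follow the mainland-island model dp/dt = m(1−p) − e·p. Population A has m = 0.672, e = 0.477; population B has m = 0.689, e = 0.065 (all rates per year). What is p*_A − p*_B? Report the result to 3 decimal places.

A: p*_A = m/(m+e) = 0.672/1.1490 = 0.5849.
B: p*_B = 0.689/0.7540 = 0.9138.
p*_A − p*_B = 0.5849 − 0.9138 = -0.3289.

-0.329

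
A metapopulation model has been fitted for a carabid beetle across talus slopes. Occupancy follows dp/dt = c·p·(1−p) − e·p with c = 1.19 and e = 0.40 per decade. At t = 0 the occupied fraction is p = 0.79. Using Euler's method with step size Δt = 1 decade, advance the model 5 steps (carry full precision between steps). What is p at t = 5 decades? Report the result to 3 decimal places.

0.664

Update rule: p ← p + [c·p·(1−p) − e·p]·Δt with Δt = 1.
  1  |  dp/dt·Δt = -0.118579  |  p_1 = 0.671421
  2  |  dp/dt·Δt = -0.006037  |  p_2 = 0.665384
  3  |  dp/dt·Δt = -0.001203  |  p_3 = 0.664182
  4  |  dp/dt·Δt = -0.000250  |  p_4 = 0.663932
  5  |  dp/dt·Δt = -0.000052  |  p_5 = 0.663879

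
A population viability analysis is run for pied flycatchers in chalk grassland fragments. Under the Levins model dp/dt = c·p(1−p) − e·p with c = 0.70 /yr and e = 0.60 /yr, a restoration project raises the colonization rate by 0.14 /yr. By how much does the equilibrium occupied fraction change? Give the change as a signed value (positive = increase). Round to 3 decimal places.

0.143

Before: p* = 1 − 0.60/0.70 = 0.1429.
After the change, c = 0.84, e = 0.6, so p* = 1 − 0.6/0.84 = 0.2857.
Δp* = 0.2857 − 0.1429 = +0.1429.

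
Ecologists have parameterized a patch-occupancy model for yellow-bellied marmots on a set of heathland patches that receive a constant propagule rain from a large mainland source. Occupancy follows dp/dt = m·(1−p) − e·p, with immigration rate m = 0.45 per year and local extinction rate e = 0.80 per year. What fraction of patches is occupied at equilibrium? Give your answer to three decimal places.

At equilibrium the propagule rain into empty patches balances local extinction: m(1−p*) = e·p*.
p* = m/(m+e) = 0.45/(0.45+0.80) = 0.45/1.2500 = 0.3600.

0.360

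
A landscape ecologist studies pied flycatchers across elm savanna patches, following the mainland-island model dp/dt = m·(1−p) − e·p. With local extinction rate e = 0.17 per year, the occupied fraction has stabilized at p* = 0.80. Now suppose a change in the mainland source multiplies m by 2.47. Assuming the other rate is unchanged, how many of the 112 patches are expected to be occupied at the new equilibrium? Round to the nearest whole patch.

102

Balance m(1−p*) = e·p* gives m = e·p*/(1−p*) = 0.17×0.80000/0.20000 = 0.68000.
New p* = m/(m+e) = 1.67960/(1.67960+0.17000) = 0.90809.
Expected occupied = 112 × 0.90809 = 101.71 ≈ 102.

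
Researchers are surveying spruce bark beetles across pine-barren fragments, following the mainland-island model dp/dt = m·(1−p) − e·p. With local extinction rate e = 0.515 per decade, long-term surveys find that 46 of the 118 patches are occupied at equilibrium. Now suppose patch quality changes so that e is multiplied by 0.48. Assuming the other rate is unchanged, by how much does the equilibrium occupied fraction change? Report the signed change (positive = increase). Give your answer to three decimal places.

0.181

Observed p* = 46/118 = 0.38983.
Balance m(1−p*) = e·p* gives m = e·p*/(1−p*) = 0.515×0.38983/0.61017 = 0.32903.
New p* = m/(m+e) = 0.32903/(0.32903+0.24720) = 0.57100.
Δp* = 0.57100 − 0.38983 = +0.18117.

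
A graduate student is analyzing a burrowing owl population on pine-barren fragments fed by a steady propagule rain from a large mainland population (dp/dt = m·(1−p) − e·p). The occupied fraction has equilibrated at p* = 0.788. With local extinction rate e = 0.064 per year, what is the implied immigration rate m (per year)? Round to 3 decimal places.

0.238

At equilibrium m(1−p*) = e·p*, so m = e·p*/(1−p*).
m = 0.064 × 0.788 / 0.2120 = 0.0504/0.2120 = 0.2379.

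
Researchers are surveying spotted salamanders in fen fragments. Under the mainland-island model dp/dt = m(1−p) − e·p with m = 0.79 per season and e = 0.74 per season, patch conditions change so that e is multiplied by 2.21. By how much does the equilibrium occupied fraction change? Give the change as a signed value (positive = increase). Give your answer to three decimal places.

Before: p* = 0.79/(0.79+0.74) = 0.5163.
After: m = 0.79, e = 1.6354; p* = 0.79/2.4254 = 0.3257.
Δp* = 0.3257 − 0.5163 = -0.1906.

-0.191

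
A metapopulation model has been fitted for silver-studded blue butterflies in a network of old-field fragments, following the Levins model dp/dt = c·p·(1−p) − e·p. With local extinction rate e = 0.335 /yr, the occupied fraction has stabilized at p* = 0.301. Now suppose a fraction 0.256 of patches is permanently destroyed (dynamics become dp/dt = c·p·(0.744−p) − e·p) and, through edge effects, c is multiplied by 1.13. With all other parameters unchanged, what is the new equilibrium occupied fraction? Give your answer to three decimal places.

Balance c(1−p*) = e gives c = e/(1 − 0.30100) = 0.335/0.69900 = 0.47926.
New p* = 0.744 − e/c = 0.744 − 0.33500/0.54156 = 0.12542.

0.125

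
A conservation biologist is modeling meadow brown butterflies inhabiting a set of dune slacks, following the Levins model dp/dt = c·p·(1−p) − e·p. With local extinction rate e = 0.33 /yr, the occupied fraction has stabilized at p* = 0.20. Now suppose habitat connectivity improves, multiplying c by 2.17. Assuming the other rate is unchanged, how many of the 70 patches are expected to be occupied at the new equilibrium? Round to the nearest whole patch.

44

Balance c(1−p*) = e gives c = e/(1 − 0.20000) = 0.33/0.80000 = 0.41250.
New p* = 1 − e/c = 1 − 0.33000/0.89512 = 0.63133.
Expected occupied = 70 × 0.63133 = 44.19 ≈ 44.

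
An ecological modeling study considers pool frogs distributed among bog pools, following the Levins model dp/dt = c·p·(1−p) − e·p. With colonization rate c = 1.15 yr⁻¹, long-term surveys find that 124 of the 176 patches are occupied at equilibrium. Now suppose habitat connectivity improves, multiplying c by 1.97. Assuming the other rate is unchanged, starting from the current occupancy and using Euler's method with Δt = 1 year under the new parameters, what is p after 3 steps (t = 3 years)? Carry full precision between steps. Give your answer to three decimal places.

Observed p* = 124/176 = 0.70455.
Balance c(1−p*) = e gives e = 1.15×(1 − 0.70455) = 0.33977.
Starting from p₀ = 0.70455; update p ← p + (dp/dt)·Δt with the new parameters.
t = 1: p = 0.70455 + (+0.23220) = 0.93675
t = 2: p = 0.93675 + (-0.18405) = 0.75270
t = 3: p = 0.75270 + (+0.16596) = 0.91866

0.919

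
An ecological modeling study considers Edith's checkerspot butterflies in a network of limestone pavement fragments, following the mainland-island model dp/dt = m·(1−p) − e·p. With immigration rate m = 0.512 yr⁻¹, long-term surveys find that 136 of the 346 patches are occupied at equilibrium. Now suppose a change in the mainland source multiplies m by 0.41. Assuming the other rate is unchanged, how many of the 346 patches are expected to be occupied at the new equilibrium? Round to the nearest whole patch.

73

Observed p* = 136/346 = 0.39306.
Balance m(1−p*) = e·p* gives e = m(1−p*)/p* = 0.512×0.60694/0.39306 = 0.79060.
New p* = m/(m+e) = 0.20992/(0.20992+0.79060) = 0.20981.
Expected occupied = 346 × 0.20981 = 72.59 ≈ 73.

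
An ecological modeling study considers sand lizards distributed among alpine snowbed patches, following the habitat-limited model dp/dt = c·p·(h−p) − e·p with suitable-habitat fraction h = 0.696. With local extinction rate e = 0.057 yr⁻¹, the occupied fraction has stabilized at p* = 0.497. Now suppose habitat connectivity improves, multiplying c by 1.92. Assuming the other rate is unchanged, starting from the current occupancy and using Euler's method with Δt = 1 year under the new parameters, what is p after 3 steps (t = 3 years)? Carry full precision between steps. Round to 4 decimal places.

Balance c(h−p*) = e gives c = e/(0.696 − 0.49700) = 0.057/0.19900 = 0.28643.
Starting from p₀ = 0.49700; update p ← p + (dp/dt)·Δt with the new parameters.
step 1: Δp = +0.02606, p = 0.52306
step 2: Δp = +0.01993, p = 0.54299
step 3: Δp = +0.01474, p = 0.55773

0.5577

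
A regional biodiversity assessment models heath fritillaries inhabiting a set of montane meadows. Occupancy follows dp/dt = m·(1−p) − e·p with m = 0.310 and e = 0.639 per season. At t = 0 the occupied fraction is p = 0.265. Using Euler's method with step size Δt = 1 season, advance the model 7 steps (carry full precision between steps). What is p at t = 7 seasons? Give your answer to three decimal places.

Update rule: p ← p + [m·(1−p) − e·p]·Δt with Δt = 1.
step 1: Δp = +0.05851, p = 0.32351
step 2: Δp = +0.00298, p = 0.32650
step 3: Δp = +0.00015, p = 0.32665
step 4: Δp = +0.00001, p = 0.32666
step 5: Δp = +0.00000, p = 0.32666
step 6: Δp = +0.00000, p = 0.32666
step 7: Δp = +0.00000, p = 0.32666

0.327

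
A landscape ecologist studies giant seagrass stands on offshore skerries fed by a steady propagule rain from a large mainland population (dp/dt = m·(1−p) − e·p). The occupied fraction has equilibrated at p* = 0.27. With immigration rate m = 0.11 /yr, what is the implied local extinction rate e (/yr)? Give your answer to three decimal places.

0.297

At equilibrium m(1−p*) = e·p*, so e = m(1−p*)/p*.
e = 0.11 × 0.7300 / 0.27 = 0.2974.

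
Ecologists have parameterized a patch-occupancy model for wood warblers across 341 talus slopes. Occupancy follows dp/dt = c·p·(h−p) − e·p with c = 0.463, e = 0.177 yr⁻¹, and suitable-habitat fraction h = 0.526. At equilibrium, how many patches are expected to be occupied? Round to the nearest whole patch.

49

p* = h − e/c = 0.526 − 0.3823 = 0.1437.
Expected occupied patches = N × p* = 341 × 0.1437 = 49.01 ≈ 49.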